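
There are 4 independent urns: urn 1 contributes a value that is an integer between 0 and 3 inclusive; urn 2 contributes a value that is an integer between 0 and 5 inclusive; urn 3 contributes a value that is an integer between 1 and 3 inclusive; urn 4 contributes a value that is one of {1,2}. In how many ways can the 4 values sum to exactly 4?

9

The generating function for the choices is (1 + t + t^2 + t^3)·(1 + t + t^2 + t^3 + t^4 + t^5)·(t + t^2 + t^3)·(t + t^2); the count is [t^4].
(1 + t + t^2 + t^3) has coefficients 1,1,1,1 for degrees 0…3.
(1 + t + t^2 + t^3 + t^4 + t^5) has coefficients 1,1,1,1,1 for degrees 0…4.
Multiplying by (t + t^2 + t^3) gives running coefficients 0,1,2,3,3 for degrees 0…4.
Finally multiplying by (t + t^2), the product of all factors after the first has coefficients 0,0,1,3,5 for degrees 0…4.
[t^4] = 1·5 + 1·3 + 1·1 + 1·0 = 9.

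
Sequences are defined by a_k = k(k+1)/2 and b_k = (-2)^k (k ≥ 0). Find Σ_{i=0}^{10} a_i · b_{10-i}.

-131

The convolution is the x^10 coefficient of A(x)B(x).
Σ = 0·1024 + 1·(-512) + 3·256 + 6·(-128) + 10·64 + 15·(-32) + 21·16 + 28·(-8) + 36·4 + 45·(-2) + 55·1 = -131.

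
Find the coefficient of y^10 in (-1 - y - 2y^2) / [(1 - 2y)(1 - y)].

-4092

The denominator gives the recurrence a_n = 3a_(n−1) − 2a_(n−2) for n ≥ 3; the numerator fixes a_0 = -1, a_1 = -4, a_2 = -12.
Iterating: -1, -4, -12, -28, -60, -124, -252, -508, -1020, -2044, -4092, so a_10 = -4092.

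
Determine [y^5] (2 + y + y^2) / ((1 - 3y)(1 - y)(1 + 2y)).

519

Partial fractions give a closed form: a_n = (11/5)·3^n + (-2/3)·1^n + (7/15)·(-2)^n.
At n = 5: a_5 = 519.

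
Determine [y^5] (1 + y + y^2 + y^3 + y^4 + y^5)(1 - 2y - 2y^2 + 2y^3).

-1

(1 + y + y^2 + y^3 + y^4 + y^5) has coefficients 1,1,1,1,1,1 for degrees 0…5.
(1 - 2y - 2y^2 + 2y^3) has coefficients 1,-2,-2,2,0,0 for degrees 0…5.
[y^5] = 1·0 + 1·0 + 1·2 + 1·(-2) + 1·(-2) + 1·1 = -1.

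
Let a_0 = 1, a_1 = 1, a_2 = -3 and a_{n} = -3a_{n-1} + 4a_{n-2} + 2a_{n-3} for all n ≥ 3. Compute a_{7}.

The ordinary generating function has denominator 1 + 3t - 4t^2 - 2t^3.
Iterating the recurrence: a_0,…,a_{7} = 1, 1, -3, 15, -55, 219, -847, 3307.

3307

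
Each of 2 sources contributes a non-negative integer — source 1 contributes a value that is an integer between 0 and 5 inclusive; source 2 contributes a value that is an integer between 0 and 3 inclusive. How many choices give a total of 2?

3

The generating function for the choices is (1 + q + q² + q³ + q⁴ + q⁵)·(1 + q + q² + q³); the count is [q²].
(1 + q + q² + q³ + q⁴ + q⁵) has coefficients 1,1,1 for degrees 0…2.
(1 + q + q² + q³) has coefficients 1,1,1 for degrees 0…2.
[q²] = 1·1 + 1·1 + 1·1 = 3.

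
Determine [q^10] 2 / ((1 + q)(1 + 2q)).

4094

Partial fractions give a closed form: a_n = (-2)·(-1)^n + (4)·(-2)^n.
At n = 10: a_10 = 4094.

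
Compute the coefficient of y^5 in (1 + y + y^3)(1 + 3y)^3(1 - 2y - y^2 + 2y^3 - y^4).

(1 + y + y^3) has coefficients 1,1,0,1 for degrees 0…3.
(1 + 3y)^3 has coefficients 1,9,27,27,0,0 for degrees 0…5.
Finally multiplying by (1 - 2y - y^2 + 2y^3 - y^4), the product of all factors after the first has coefficients 1,7,8,-34,-64,18 for degrees 0…5.
[y^5] = 1·18 + 1·(-64) + 1·8 = -38.

-38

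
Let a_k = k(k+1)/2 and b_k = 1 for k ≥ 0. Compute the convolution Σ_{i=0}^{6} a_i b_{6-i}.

56

This is [x^6] in the product of the two ordinary generating functions.
Σ = 0·1 + 1·1 + 3·1 + 6·1 + 10·1 + 15·1 + 21·1 = 56.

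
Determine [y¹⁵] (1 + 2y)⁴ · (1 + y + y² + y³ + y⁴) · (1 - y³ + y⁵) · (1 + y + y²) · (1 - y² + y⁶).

-94

(1 + 2y)⁴ has coefficients 1,8,24,32,16 for degrees 0…4.
(1 + y + y² + y³ + y⁴) has coefficients 1,1,1,1,1,0,0,0,0,0,0,0,0,0,0,0 for degrees 0…15.
Multiplying by (1 - y³ + y⁵) gives running coefficients 1,1,1,0,0,0,0,0,1,1,0,0,0,0,0,0 for degrees 0…15.
Multiplying by (1 + y + y²) gives running coefficients 1,2,3,2,1,0,0,0,1,2,2,1,0,0,0,0 for degrees 0…15.
Finally multiplying by (1 - y² + y⁶), the product of all factors after the first has coefficients 1,2,2,0,-2,-2,0,2,4,4,2,-1,-2,-1,1,2 for degrees 0…15.
[y¹⁵] = 1·2 + 8·1 + 24·(-1) + 32·(-2) + 16·(-1) = -94.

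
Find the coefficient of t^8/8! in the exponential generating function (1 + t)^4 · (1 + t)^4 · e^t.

The EGF product rule gives c_8 = Σ_{k_1+k_2+k_3=8} C(8; k_1,k_2,k_3) · ∏ g_i(k_i), where (1+t)^4 gives the falling factorial (4)_k; (1+t)^4 gives the falling factorial (4)_k; e^t gives (1)^k.
g_1(k) for k = 0…8: 1, 4, 12, 24, 24, 0, 0, 0, 0.
g_2(k) for k = 0…8: 1, 4, 12, 24, 24, 0, 0, 0, 0.
g_3(k) for k = 0…8: 1, 1, 1, 1, 1, 1, 1, 1, 1.
First combine the last two factors: h(k) = Σ_j C(k,j)·g_2(j)·g_3(k−j) for k = 0…8: 1, 5, 21, 73, 209, 501, 1045, 1961, 3393.
c_8 = Σ_k C(8,k)·g_1(k)·h(8−k) = 1·1·3393 + 8·4·1961 + 28·12·1045 + 56·24·501 + 70·24·209 = 3393 + 62752 + 351120 + 673344 + 351120 = 1441729.

1441729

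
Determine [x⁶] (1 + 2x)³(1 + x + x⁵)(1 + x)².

(1 + 2x)³ has coefficients 1,6,12,8 for degrees 0…3.
(1 + x + x⁵) has coefficients 1,1,0,0,0,1,0 for degrees 0…6.
Finally multiplying by (1 + x)², the product of all factors after the first has coefficients 1,3,3,1,0,1,2 for degrees 0…6.
[x⁶] = 1·2 + 6·1 + 12·0 + 8·1 = 16.

16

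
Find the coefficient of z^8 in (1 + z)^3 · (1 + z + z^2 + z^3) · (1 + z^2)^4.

(1 + z)^3 has coefficients 1,3,3,1 for degrees 0…3.
(1 + z + z^2 + z^3) has coefficients 1,1,1,1,0,0,0,0,0 for degrees 0…8.
Finally multiplying by (1 + z^2)^4, the product of all factors after the first has coefficients 1,1,5,5,10,10,10,10,5 for degrees 0…8.
[z^8] = 1·5 + 3·10 + 3·10 + 1·10 = 75.

75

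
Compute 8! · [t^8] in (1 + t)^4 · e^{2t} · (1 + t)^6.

The EGF product rule gives c_8 = Σ_{k_1+k_2+k_3=8} C(8; k_1,k_2,k_3) · ∏ g_i(k_i), where (1+t)^4 gives the falling factorial (4)_k; e^{2t} gives (2)^k; (1+t)^6 gives the falling factorial (6)_k.
g_1(k) for k = 0…8: 1, 4, 12, 24, 24, 0, 0, 0, 0.
g_2(k) for k = 0…8: 1, 2, 4, 8, 16, 32, 64, 128, 256.
g_3(k) for k = 0…8: 1, 6, 30, 120, 360, 720, 720, 0, 0.
First combine the last two factors: h(k) = Σ_j C(k,j)·g_2(j)·g_3(k−j) for k = 0…8: 1, 8, 58, 380, 2248, 12032, 58576, 261536, 1081600.
c_8 = Σ_k C(8,k)·g_1(k)·h(8−k) = 1·1·1081600 + 8·4·261536 + 28·12·58576 + 56·24·12032 + 70·24·2248 = 1081600 + 8369152 + 19681536 + 16171008 + 3776640 = 49079936.

49079936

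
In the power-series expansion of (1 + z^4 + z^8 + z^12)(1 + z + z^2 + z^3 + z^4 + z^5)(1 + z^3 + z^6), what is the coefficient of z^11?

(1 + z^4 + z^8 + z^12) has coefficients 1,0,0,0,1,0,0,0,1,0,0,0 for degrees 0…11.
(1 + z + z^2 + z^3 + z^4 + z^5) has coefficients 1,1,1,1,1,1,0,0,0,0,0,0 for degrees 0…11.
Finally multiplying by (1 + z^3 + z^6), the product of all factors after the first has coefficients 1,1,1,2,2,2,2,2,2,1,1,1 for degrees 0…11.
[z^11] = 1·1 + 1·2 + 1·2 = 5.

5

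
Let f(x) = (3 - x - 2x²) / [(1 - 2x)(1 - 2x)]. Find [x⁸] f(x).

4992

The denominator gives the recurrence a_n = 4a_(n−1) − 4a_(n−2) for n ≥ 3; the numerator fixes a_0 = 3, a_1 = 11, a_2 = 30.
Iterating: 3, 11, 30, 76, 184, 432, 992, 2240, 4992, so a_8 = 4992.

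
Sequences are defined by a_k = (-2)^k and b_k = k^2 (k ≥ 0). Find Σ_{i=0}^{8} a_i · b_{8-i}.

6

This is [x^8] in the product of the two ordinary generating functions.
Σ = 1·64 − 2·49 + 4·36 − 8·25 + 16·16 − 32·9 + 64·4 − 128·1 + 256·0 = 6.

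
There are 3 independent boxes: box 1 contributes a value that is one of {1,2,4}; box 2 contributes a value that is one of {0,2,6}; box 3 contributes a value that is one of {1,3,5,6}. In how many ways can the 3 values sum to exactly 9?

The generating function for the choices is (y + y² + y⁴)·(1 + y² + y⁶)·(y + y³ + y⁵ + y⁶); the count is [y⁹].
(y + y² + y⁴) has coefficients 0,1,1,0,1 for degrees 0…4.
(1 + y² + y⁶) has coefficients 1,0,1,0,0,0,1,0,0,0 for degrees 0…9.
Finally multiplying by (y + y³ + y⁵ + y⁶), the product of all factors after the first has coefficients 0,1,0,2,0,2,1,2,1,1 for degrees 0…9.
[y⁹] = 1·1 + 1·2 + 1·2 = 5.

5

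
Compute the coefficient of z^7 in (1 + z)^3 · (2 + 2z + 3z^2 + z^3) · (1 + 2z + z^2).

8

(1 + z)^3 has coefficients 1,3,3,1 for degrees 0…3.
(2 + 2z + 3z^2 + z^3) has coefficients 2,2,3,1,0,0,0,0 for degrees 0…7.
Finally multiplying by (1 + 2z + z^2), the product of all factors after the first has coefficients 2,6,9,9,5,1,0,0 for degrees 0…7.
[z^7] = 1·0 + 3·0 + 3·1 + 1·5 = 8.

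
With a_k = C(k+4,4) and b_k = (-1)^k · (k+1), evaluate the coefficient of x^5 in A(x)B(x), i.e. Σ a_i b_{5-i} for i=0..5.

50

This is [x^5] in the product of the two ordinary generating functions.
Σ = 1·(-6) + 5·5 + 15·(-4) + 35·3 + 70·(-2) + 126·1 = 50.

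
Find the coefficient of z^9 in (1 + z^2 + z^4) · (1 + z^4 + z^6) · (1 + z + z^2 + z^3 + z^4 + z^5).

6

(1 + z^2 + z^4) has coefficients 1,0,1,0,1 for degrees 0…4.
(1 + z^4 + z^6) has coefficients 1,0,0,0,1,0,1,0,0,0 for degrees 0…9.
Finally multiplying by (1 + z + z^2 + z^3 + z^4 + z^5), the product of all factors after the first has coefficients 1,1,1,1,2,2,2,2,2,2 for degrees 0…9.
[z^9] = 1·2 + 1·2 + 1·2 = 6.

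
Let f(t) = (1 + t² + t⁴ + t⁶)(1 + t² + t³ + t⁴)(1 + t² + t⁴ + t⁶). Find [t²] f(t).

3

(1 + t² + t⁴ + t⁶) has coefficients 1,0,1 for degrees 0…2.
(1 + t² + t³ + t⁴) has coefficients 1,0,1 for degrees 0…2.
Finally multiplying by (1 + t² + t⁴ + t⁶), the product of all factors after the first has coefficients 1,0,2 for degrees 0…2.
[t²] = 1·2 + 1·1 = 3.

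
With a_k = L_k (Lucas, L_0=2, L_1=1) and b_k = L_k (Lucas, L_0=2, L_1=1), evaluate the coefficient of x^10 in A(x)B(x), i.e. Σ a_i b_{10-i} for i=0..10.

This is [x^10] in the product of the two ordinary generating functions.
Σ = 2·123 + 1·76 + 3·47 + 4·29 + 7·18 + 11·11 + 18·7 + 29·4 + 47·3 + 76·1 + 123·2 = 1531.

1531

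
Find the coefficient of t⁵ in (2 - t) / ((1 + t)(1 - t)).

The denominator gives the recurrence a_n = a_(n−2) for n ≥ 2; the numerator fixes a_0 = 2, a_1 = -1.
Iterating: 2, -1, 2, -1, 2, -1, so a_5 = -1.

-1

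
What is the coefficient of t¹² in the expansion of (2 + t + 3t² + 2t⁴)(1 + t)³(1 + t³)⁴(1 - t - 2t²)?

(2 + t + 3t² + 2t⁴) has coefficients 2,1,3,0,2 for degrees 0…4.
(1 + t)³ has coefficients 1,3,3,1,0,0,0,0,0,0,0,0,0 for degrees 0…12.
Multiplying by (1 + t³)⁴ gives running coefficients 1,3,3,5,12,12,10,18,18,10,12,12,5 for degrees 0…12.
Finally multiplying by (1 - t - 2t²), the product of all factors after the first has coefficients 1,2,-2,-4,1,-10,-26,-16,-20,-44,-34,-20,-31 for degrees 0…12.
[t¹²] = 2·(-31) + 1·(-20) + 3·(-34) + 2·(-20) = -224.

-224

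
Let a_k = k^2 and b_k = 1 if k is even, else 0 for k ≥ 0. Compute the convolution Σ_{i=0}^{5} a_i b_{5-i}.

The convolution is the t^5 coefficient of A(t)B(t).
Σ = 0·0 + 1·1 + 4·0 + 9·1 + 16·0 + 25·1 = 35.

35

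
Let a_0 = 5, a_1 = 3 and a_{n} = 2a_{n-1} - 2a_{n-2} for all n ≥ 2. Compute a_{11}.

The ordinary generating function has denominator 1 - 2z + 2z^2.
Iterating the recurrence: a_0,…,a_{11} = 5, 3, -4, -14, -20, -12, 16, 56, 80, 48, -64, -224.

-224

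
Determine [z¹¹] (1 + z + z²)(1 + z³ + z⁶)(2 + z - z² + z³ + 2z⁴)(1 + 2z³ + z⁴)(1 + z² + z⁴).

(1 + z + z²) has coefficients 1,1,1 for degrees 0…2.
(1 + z³ + z⁶) has coefficients 1,0,0,1,0,0,1,0,0,0,0,0 for degrees 0…11.
Multiplying by (2 + z - z² + z³ + 2z⁴) gives running coefficients 2,1,-1,3,3,-1,3,3,-1,1,2,0 for degrees 0…11.
Multiplying by (1 + 2z³ + z⁴) gives running coefficients 2,1,-1,7,7,-2,8,12,0,6,11,1 for degrees 0…11.
Finally multiplying by (1 + z² + z⁴), the product of all factors after the first has coefficients 2,1,1,8,8,6,14,17,15,16,19,19 for degrees 0…11.
[z¹¹] = 1·19 + 1·19 + 1·16 = 54.

54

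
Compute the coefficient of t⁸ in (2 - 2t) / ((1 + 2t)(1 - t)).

512

Partial fractions give a closed form: a_n = (2)·(-2)^n.
At n = 8: a_8 = 512.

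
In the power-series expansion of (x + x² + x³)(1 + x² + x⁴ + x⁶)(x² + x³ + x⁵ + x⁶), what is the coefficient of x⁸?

(x + x² + x³) has coefficients 0,1,1,1 for degrees 0…3.
(1 + x² + x⁴ + x⁶) has coefficients 1,0,1,0,1,0,1,0,0 for degrees 0…8.
Finally multiplying by (x² + x³ + x⁵ + x⁶), the product of all factors after the first has coefficients 0,0,1,1,1,2,2,2,2 for degrees 0…8.
[x⁸] = 1·2 + 1·2 + 1·2 = 6.

6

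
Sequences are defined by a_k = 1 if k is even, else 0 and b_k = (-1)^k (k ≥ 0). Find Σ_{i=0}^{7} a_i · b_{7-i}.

The convolution is the t^7 coefficient of A(t)B(t).
Σ = 1·(-1) + 0·1 + 1·(-1) + 0·1 + 1·(-1) + 0·1 + 1·(-1) + 0·1 = -4.

-4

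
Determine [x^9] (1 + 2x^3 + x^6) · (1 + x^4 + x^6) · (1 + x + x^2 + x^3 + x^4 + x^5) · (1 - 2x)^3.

(1 + 2x^3 + x^6) has coefficients 1,0,0,2,0,0,1 for degrees 0…6.
(1 + x^4 + x^6) has coefficients 1,0,0,0,1,0,1,0,0,0 for degrees 0…9.
Multiplying by (1 + x + x^2 + x^3 + x^4 + x^5) gives running coefficients 1,1,1,1,2,2,2,2,2,2 for degrees 0…9.
Finally multiplying by (1 - 2x)^3, the product of all factors after the first has coefficients 1,-5,7,-1,0,-6,6,-2,-2,-2 for degrees 0…9.
[x^9] = 1·(-2) + 2·6 + 1·(-1) = 9.

9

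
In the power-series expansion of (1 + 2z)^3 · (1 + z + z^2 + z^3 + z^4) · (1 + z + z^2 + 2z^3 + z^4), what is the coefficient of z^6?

146

(1 + 2z)^3 has coefficients 1,6,12,8 for degrees 0…3.
(1 + z + z^2 + z^3 + z^4) has coefficients 1,1,1,1,1,0,0 for degrees 0…6.
Finally multiplying by (1 + z + z^2 + 2z^3 + z^4), the product of all factors after the first has coefficients 1,2,3,5,6,5,4 for degrees 0…6.
[z^6] = 1·4 + 6·5 + 12·6 + 8·5 = 146.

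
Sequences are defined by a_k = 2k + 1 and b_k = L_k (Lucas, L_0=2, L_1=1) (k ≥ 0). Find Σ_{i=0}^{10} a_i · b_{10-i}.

This is [x^10] in the product of the two ordinary generating functions.
Σ = 1·123 + 3·76 + 5·47 + 7·29 + 9·18 + 11·11 + 13·7 + 15·4 + 17·3 + 19·1 + 21·2 = 1335.

1335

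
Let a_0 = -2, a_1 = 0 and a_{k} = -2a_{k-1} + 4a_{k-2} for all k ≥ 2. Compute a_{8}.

-6656

The ordinary generating function has denominator 1 + 2y - 4y^2.
Iterating the recurrence: a_0,…,a_{8} = -2, 0, -8, 16, -64, 192, -640, 2048, -6656.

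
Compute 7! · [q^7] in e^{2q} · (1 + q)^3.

8864

The EGF product rule gives c_7 = Σ_{k_1+k_2=7} C(7; k_1,k_2) · ∏ g_i(k_i), where e^{2q} gives (2)^k; (1+q)^3 gives the falling factorial (3)_k.
g_1(k) for k = 0…7: 1, 2, 4, 8, 16, 32, 64, 128.
g_2(k) for k = 0…7: 1, 3, 6, 6, 0, 0, 0, 0.
c_7 = Σ_k C(7,k)·g_1(k)·g_2(7−k) = 35·16·6 + 21·32·6 + 7·64·3 + 1·128·1 = 3360 + 4032 + 1344 + 128 = 8864.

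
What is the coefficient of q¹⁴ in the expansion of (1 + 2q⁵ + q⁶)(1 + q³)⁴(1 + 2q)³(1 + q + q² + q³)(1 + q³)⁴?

4894

(1 + 2q⁵ + q⁶) has coefficients 1,0,0,0,0,2,1 for degrees 0…6.
(1 + q³)⁴ has coefficients 1,0,0,4,0,0,6,0,0,4,0,0,1,0,0 for degrees 0…14.
Multiplying by (1 + 2q)³ gives running coefficients 1,6,12,12,24,48,38,36,72,52,24,48,33,6,12 for degrees 0…14.
Multiplying by (1 + q + q² + q³) gives running coefficients 1,7,19,31,54,96,122,146,194,198,184,196,157,111,99 for degrees 0…14.
Finally multiplying by (1 + q³)⁴, the product of all factors after the first has coefficients 1,7,19,35,82,172,252,404,692,876,1120,1624,1806,1946,2450 for degrees 0…14.
[q¹⁴] = 1·2450 + 2·876 + 1·692 = 4894.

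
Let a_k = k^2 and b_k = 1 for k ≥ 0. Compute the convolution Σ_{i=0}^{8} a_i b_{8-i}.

This is [x^8] in the product of the two ordinary generating functions.
Σ = 0·1 + 1·1 + 4·1 + 9·1 + 16·1 + 25·1 + 36·1 + 49·1 + 64·1 = 204.

204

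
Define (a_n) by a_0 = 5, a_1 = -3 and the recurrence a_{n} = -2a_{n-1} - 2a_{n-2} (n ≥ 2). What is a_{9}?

The ordinary generating function has denominator 1 + 2z + 2z^2.
Iterating the recurrence: a_0,…,a_{9} = 5, -3, -4, 14, -20, 12, 16, -56, 80, -48.

-48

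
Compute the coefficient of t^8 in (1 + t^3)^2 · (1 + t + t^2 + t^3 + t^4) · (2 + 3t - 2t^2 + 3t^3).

11

(1 + t^3)^2 has coefficients 1,0,0,2,0,0,1 for degrees 0…6.
(1 + t + t^2 + t^3 + t^4) has coefficients 1,1,1,1,1,0,0,0,0 for degrees 0…8.
Finally multiplying by (2 + 3t - 2t^2 + 3t^3), the product of all factors after the first has coefficients 2,5,3,6,6,4,1,3,0 for degrees 0…8.
[t^8] = 1·0 + 2·4 + 1·3 = 11.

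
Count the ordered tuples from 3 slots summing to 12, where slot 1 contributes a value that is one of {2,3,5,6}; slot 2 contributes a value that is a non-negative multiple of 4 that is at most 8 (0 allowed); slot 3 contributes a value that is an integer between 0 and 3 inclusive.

The generating function for the choices is (t^2 + t^3 + t^5 + t^6)·(1 + t^4 + t^8)·(1 + t + t^2 + t^3); the count is [t^12].
(t^2 + t^3 + t^5 + t^6) has coefficients 0,0,1,1,0,1,1 for degrees 0…6.
(1 + t^4 + t^8) has coefficients 1,0,0,0,1,0,0,0,1,0,0,0,0 for degrees 0…12.
Finally multiplying by (1 + t + t^2 + t^3), the product of all factors after the first has coefficients 1,1,1,1,1,1,1,1,1,1,1,1,0 for degrees 0…12.
[t^12] = 1·1 + 1·1 + 1·1 + 1·1 = 4.

4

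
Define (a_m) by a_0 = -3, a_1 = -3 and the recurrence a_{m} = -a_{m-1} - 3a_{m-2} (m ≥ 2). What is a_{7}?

-183

The ordinary generating function has denominator 1 + y + 3y^2.
Iterating the recurrence: a_0,…,a_{7} = -3, -3, 12, -3, -33, 42, 57, -183.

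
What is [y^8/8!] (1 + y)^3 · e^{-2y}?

-2816

The EGF product rule gives c_8 = Σ_{k_1+k_2=8} C(8; k_1,k_2) · ∏ g_i(k_i), where (1+y)^3 gives the falling factorial (3)_k; e^{-2y} gives (-2)^k.
g_1(k) for k = 0…8: 1, 3, 6, 6, 0, 0, 0, 0, 0.
g_2(k) for k = 0…8: 1, -2, 4, -8, 16, -32, 64, -128, 256.
c_8 = Σ_k C(8,k)·g_1(k)·g_2(8−k) = 1·1·256 + 8·3·(-128) + 28·6·64 + 56·6·(-32) = 256 − 3072 + 10752 − 10752 = -2816.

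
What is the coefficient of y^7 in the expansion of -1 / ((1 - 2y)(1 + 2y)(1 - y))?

-85

Partial fractions give a closed form: a_n = (-1)·2^n + (-1/3)·(-2)^n + (1/3)·1^n.
At n = 7: a_7 = -85.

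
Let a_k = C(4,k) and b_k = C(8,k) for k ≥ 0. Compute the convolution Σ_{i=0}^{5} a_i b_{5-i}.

The convolution is the x^5 coefficient of A(x)B(x).
Σ = 1·56 + 4·70 + 6·56 + 4·28 + 1·8 + 0·1 = 792.

792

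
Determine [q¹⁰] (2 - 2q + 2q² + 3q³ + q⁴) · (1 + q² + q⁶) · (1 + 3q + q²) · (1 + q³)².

42

(2 - 2q + 2q² + 3q³ + q⁴) has coefficients 2,-2,2,3,1 for degrees 0…4.
(1 + q² + q⁶) has coefficients 1,0,1,0,0,0,1,0,0,0,0 for degrees 0…10.
Multiplying by (1 + 3q + q²) gives running coefficients 1,3,2,3,1,0,1,3,1,0,0 for degrees 0…10.
Finally multiplying by (1 + q³)², the product of all factors after the first has coefficients 1,3,2,5,7,4,8,8,3,5,7 for degrees 0…10.
[q¹⁰] = 2·7 − 2·5 + 2·3 + 3·8 + 1·8 = 42.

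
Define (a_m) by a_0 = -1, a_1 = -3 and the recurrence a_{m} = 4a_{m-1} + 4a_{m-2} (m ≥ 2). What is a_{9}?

The ordinary generating function has denominator 1 - 4x - 4x^2.
Iterating the recurrence: a_0,…,a_{9} = -1, -3, -16, -76, -368, -1776, -8576, -41408, -199936, -965376.

-965376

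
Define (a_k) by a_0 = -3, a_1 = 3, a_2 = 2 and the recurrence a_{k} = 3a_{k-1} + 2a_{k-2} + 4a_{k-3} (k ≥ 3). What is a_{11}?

The ordinary generating function has denominator 1 - 3z - 2z^2 - 4z^3.
Iterating the recurrence: a_0,…,a_{11} = -3, 3, 2, 0, 16, 56, 200, 776, 2952, 11208, 42632, 162120.

162120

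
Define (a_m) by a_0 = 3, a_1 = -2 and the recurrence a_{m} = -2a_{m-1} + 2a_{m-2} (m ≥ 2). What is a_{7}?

The ordinary generating function has denominator 1 + 2z - 2z^2.
Iterating the recurrence: a_0,…,a_{7} = 3, -2, 10, -24, 68, -184, 504, -1376.

-1376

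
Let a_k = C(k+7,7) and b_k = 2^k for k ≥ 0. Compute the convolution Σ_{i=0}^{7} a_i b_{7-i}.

16384

This is [x^7] in the product of the two ordinary generating functions.
Σ = 1·128 + 8·64 + 36·32 + 120·16 + 330·8 + 792·4 + 1716·2 + 3432·1 = 16384.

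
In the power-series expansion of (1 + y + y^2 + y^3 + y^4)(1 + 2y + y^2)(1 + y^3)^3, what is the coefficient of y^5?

(1 + y + y^2 + y^3 + y^4) has coefficients 1,1,1,1,1 for degrees 0…4.
(1 + 2y + y^2) has coefficients 1,2,1,0,0,0 for degrees 0…5.
Finally multiplying by (1 + y^3)^3, the product of all factors after the first has coefficients 1,2,1,3,6,3 for degrees 0…5.
[y^5] = 1·3 + 1·6 + 1·3 + 1·1 + 1·2 = 15.

15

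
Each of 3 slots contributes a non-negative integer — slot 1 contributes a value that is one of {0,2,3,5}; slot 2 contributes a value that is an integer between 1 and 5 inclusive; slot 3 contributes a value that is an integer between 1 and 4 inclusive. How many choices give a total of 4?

4

The generating function for the choices is (1 + t² + t³ + t⁵)·(t + t² + t³ + t⁴ + t⁵)·(t + t² + t³ + t⁴); the count is [t⁴].
(1 + t² + t³ + t⁵) has coefficients 1,0,1,1,0 for degrees 0…4.
(t + t² + t³ + t⁴ + t⁵) has coefficients 0,1,1,1,1 for degrees 0…4.
Finally multiplying by (t + t² + t³ + t⁴), the product of all factors after the first has coefficients 0,0,1,2,3 for degrees 0…4.
[t⁴] = 1·3 + 1·1 + 1·0 = 4.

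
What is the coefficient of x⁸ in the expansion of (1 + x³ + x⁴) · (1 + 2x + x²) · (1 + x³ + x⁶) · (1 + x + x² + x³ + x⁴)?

(1 + x³ + x⁴) has coefficients 1,0,0,1,1 for degrees 0…4.
(1 + 2x + x²) has coefficients 1,2,1,0,0,0,0,0,0 for degrees 0…8.
Multiplying by (1 + x³ + x⁶) gives running coefficients 1,2,1,1,2,1,1,2,1 for degrees 0…8.
Finally multiplying by (1 + x + x² + x³ + x⁴), the product of all factors after the first has coefficients 1,3,4,5,7,7,6,7,7 for degrees 0…8.
[x⁸] = 1·7 + 1·7 + 1·7 = 21.

21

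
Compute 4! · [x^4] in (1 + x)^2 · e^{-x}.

5

The EGF product rule gives c_4 = Σ_{k_1+k_2=4} C(4; k_1,k_2) · ∏ g_i(k_i), where (1+x)^2 gives the falling factorial (2)_k; e^{-x} gives (-1)^k.
g_1(k) for k = 0…4: 1, 2, 2, 0, 0.
g_2(k) for k = 0…4: 1, -1, 1, -1, 1.
c_4 = Σ_k C(4,k)·g_1(k)·g_2(4−k) = 1·1·1 + 4·2·(-1) + 6·2·1 = 1 − 8 + 12 = 5.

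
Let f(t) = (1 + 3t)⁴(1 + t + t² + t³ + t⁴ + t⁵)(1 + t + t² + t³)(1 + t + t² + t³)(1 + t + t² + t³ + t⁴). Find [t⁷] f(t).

8496

(1 + 3t)⁴ has coefficients 1,12,54,108,81 for degrees 0…4.
(1 + t + t² + t³ + t⁴ + t⁵) has coefficients 1,1,1,1,1,1,0,0 for degrees 0…7.
Multiplying by (1 + t + t² + t³) gives running coefficients 1,2,3,4,4,4,3,2 for degrees 0…7.
Multiplying by (1 + t + t² + t³) gives running coefficients 1,3,6,10,13,15,15,13 for degrees 0…7.
Finally multiplying by (1 + t + t² + t³ + t⁴), the product of all factors after the first has coefficients 1,4,10,20,33,47,59,66 for degrees 0…7.
[t⁷] = 1·66 + 12·59 + 54·47 + 108·33 + 81·20 = 8496.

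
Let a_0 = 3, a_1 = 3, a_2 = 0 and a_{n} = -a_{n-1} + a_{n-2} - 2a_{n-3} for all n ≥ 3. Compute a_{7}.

3

The ordinary generating function has denominator 1 + t - t^2 + 2t^3.
Iterating the recurrence: a_0,…,a_{7} = 3, 3, 0, -3, -3, 0, 3, 3.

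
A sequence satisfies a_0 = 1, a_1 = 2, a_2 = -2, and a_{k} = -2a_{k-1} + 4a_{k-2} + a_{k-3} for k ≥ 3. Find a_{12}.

-349679

The ordinary generating function has denominator 1 + 2y - 4y^2 - y^3.
Iterating the recurrence: a_0,…,a_{12} = 1, 2, -2, 13, -32, 114, -343, 1110, -3478, 11053, -34908, 110550, -349679.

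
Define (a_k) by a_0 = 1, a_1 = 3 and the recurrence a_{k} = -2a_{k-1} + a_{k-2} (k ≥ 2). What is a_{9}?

2547

The ordinary generating function has denominator 1 + 2t - t^2.
Iterating the recurrence: a_0,…,a_{9} = 1, 3, -5, 13, -31, 75, -181, 437, -1055, 2547.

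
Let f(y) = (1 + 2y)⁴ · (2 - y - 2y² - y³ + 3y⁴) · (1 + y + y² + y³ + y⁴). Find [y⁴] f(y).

25

(1 + 2y)⁴ has coefficients 1,8,24,32,16 for degrees 0…4.
(2 - y - 2y² - y³ + 3y⁴) has coefficients 2,-1,-2,-1,3 for degrees 0…4.
Finally multiplying by (1 + y + y² + y³ + y⁴), the product of all factors after the first has coefficients 2,1,-1,-2,1 for degrees 0…4.
[y⁴] = 1·1 + 8·(-2) + 24·(-1) + 32·1 + 16·2 = 25.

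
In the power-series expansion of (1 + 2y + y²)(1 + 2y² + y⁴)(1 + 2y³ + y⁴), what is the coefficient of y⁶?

12

(1 + 2y + y²) has coefficients 1,2,1 for degrees 0…2.
(1 + 2y² + y⁴) has coefficients 1,0,2,0,1,0,0 for degrees 0…6.
Finally multiplying by (1 + 2y³ + y⁴), the product of all factors after the first has coefficients 1,0,2,2,2,4,2 for degrees 0…6.
[y⁶] = 1·2 + 2·4 + 1·2 = 12.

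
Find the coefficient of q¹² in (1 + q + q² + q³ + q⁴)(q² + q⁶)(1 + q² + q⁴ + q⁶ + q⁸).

5

(1 + q + q² + q³ + q⁴) has coefficients 1,1,1,1,1 for degrees 0…4.
(q² + q⁶) has coefficients 0,0,1,0,0,0,1,0,0,0,0,0,0 for degrees 0…12.
Finally multiplying by (1 + q² + q⁴ + q⁶ + q⁸), the product of all factors after the first has coefficients 0,0,1,0,1,0,2,0,2,0,2,0,1 for degrees 0…12.
[q¹²] = 1·1 + 1·0 + 1·2 + 1·0 + 1·2 = 5.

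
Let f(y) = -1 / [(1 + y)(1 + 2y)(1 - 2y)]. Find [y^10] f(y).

-1365

Partial fractions give a closed form: a_n = (1/3)·(-1)^n + (-1)·(-2)^n + (-1/3)·2^n.
At n = 10: a_10 = -1365.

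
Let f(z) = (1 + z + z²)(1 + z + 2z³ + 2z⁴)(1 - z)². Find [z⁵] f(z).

(1 + z + z²) has coefficients 1,1,1 for degrees 0…2.
(1 + z + 2z³ + 2z⁴) has coefficients 1,1,0,2,2,0 for degrees 0…5.
Finally multiplying by (1 - z)², the product of all factors after the first has coefficients 1,-1,-1,3,-2,-2 for degrees 0…5.
[z⁵] = 1·(-2) + 1·(-2) + 1·3 = -1.

-1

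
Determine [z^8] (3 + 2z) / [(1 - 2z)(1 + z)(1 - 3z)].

Partial fractions give a closed form: a_n = (-16/3)·2^n + (1/12)·(-1)^n + (33/4)·3^n.
At n = 8: a_8 = 52763.

52763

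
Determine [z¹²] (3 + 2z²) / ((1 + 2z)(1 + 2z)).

182272

The denominator gives the recurrence a_n = −4a_(n−1) − 4a_(n−2) for n ≥ 3; the numerator fixes a_0 = 3, a_1 = -12, a_2 = 38.
Iterating: 3, -12, 38, -104, 264, -640, 1504, -3456, 7808, -17408, 38400, -83968, 182272, so a_12 = 182272.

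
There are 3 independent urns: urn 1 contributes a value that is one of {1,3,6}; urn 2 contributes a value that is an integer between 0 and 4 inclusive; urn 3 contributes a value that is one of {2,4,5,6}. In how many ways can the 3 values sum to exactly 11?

The generating function for the choices is (t + t³ + t⁶)·(1 + t + t² + t³ + t⁴)·(t² + t⁴ + t⁵ + t⁶); the count is [t¹¹].
(t + t³ + t⁶) has coefficients 0,1,0,1,0,0,1 for degrees 0…6.
(1 + t + t² + t³ + t⁴) has coefficients 1,1,1,1,1,0,0,0,0,0,0,0 for degrees 0…11.
Finally multiplying by (t² + t⁴ + t⁵ + t⁶), the product of all factors after the first has coefficients 0,0,1,1,2,3,4,3,3,2,1,0 for degrees 0…11.
[t¹¹] = 1·1 + 1·3 + 1·3 = 7.

7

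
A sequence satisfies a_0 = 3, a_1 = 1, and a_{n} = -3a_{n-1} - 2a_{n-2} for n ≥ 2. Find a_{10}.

-4089

The ordinary generating function has denominator 1 + 3y + 2y^2.
Iterating the recurrence: a_0,…,a_{10} = 3, 1, -9, 25, -57, 121, -249, 505, -1017, 2041, -4089.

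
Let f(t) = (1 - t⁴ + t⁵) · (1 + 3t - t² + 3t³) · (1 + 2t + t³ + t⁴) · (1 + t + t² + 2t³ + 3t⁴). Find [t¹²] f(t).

(1 - t⁴ + t⁵) has coefficients 1,0,0,0,-1,1 for degrees 0…5.
(1 + 3t - t² + 3t³) has coefficients 1,3,-1,3,0,0,0,0,0,0,0,0,0 for degrees 0…12.
Multiplying by (1 + 2t + t³ + t⁴) gives running coefficients 1,5,5,2,10,2,2,3,0,0,0,0,0 for degrees 0…12.
Finally multiplying by (1 + t + t² + 2t³ + 3t⁴), the product of all factors after the first has coefficients 1,6,11,14,30,39,33,33,39,13,12,9,0 for degrees 0…12.
[t¹²] = 1·0 − 1·39 + 1·33 = -6.

-6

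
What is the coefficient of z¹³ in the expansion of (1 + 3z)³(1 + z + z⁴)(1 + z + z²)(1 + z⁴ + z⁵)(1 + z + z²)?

(1 + 3z)³ has coefficients 1,9,27,27 for degrees 0…3.
(1 + z + z⁴) has coefficients 1,1,0,0,1,0,0,0,0,0,0,0,0,0 for degrees 0…13.
Multiplying by (1 + z + z²) gives running coefficients 1,2,2,1,1,1,1,0,0,0,0,0,0,0 for degrees 0…13.
Multiplying by (1 + z⁴ + z⁵) gives running coefficients 1,2,2,1,2,4,5,3,2,2,2,1,0,0 for degrees 0…13.
Finally multiplying by (1 + z + z²), the product of all factors after the first has coefficients 1,3,5,5,5,7,11,12,10,7,6,5,3,1 for degrees 0…13.
[z¹³] = 1·1 + 9·3 + 27·5 + 27·6 = 325.

325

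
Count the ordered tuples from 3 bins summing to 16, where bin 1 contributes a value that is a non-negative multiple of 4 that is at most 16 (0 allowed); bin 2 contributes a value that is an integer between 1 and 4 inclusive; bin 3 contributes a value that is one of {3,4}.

2

The generating function for the choices is (1 + z^4 + z^8 + z^12 + z^16)·(z + z^2 + z^3 + z^4)·(z^3 + z^4); the count is [z^16].
(1 + z^4 + z^8 + z^12 + z^16) has coefficients 1,0,0,0,1,0,0,0,1,0,0,0,1,0,0,0,1 for degrees 0…16.
(z + z^2 + z^3 + z^4) has coefficients 0,1,1,1,1,0,0,0,0,0,0,0,0,0,0,0,0 for degrees 0…16.
Finally multiplying by (z^3 + z^4), the product of all factors after the first has coefficients 0,0,0,0,1,2,2,2,1,0,0,0,0,0,0,0,0 for degrees 0…16.
[z^16] = 1·0 + 1·0 + 1·1 + 1·1 + 1·0 = 2.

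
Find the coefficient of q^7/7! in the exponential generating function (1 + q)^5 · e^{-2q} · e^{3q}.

9276

The EGF product rule gives c_7 = Σ_{k_1+k_2+k_3=7} C(7; k_1,k_2,k_3) · ∏ g_i(k_i), where (1+q)^5 gives the falling factorial (5)_k; e^{-2q} gives (-2)^k; e^{3q} gives (3)^k.
g_1(k) for k = 0…7: 1, 5, 20, 60, 120, 120, 0, 0.
g_2(k) for k = 0…7: 1, -2, 4, -8, 16, -32, 64, -128.
g_3(k) for k = 0…7: 1, 3, 9, 27, 81, 243, 729, 2187.
First combine the last two factors: h(k) = Σ_j C(k,j)·g_2(j)·g_3(k−j) for k = 0…7: 1, 1, 1, 1, 1, 1, 1, 1.
c_7 = Σ_k C(7,k)·g_1(k)·h(7−k) = 1·1·1 + 7·5·1 + 21·20·1 + 35·60·1 + 35·120·1 + 21·120·1 = 1 + 35 + 420 + 2100 + 4200 + 2520 = 9276.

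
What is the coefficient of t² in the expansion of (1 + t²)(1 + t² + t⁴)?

(1 + t²) has coefficients 1,0,1 for degrees 0…2.
(1 + t² + t⁴) has coefficients 1,0,1 for degrees 0…2.
[t²] = 1·1 + 1·1 = 2.

2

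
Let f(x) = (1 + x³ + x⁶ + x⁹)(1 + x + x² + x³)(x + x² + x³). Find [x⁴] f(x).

(1 + x³ + x⁶ + x⁹) has coefficients 1,0,0,1,0 for degrees 0…4.
(1 + x + x² + x³) has coefficients 1,1,1,1,0 for degrees 0…4.
Finally multiplying by (x + x² + x³), the product of all factors after the first has coefficients 0,1,2,3,3 for degrees 0…4.
[x⁴] = 1·3 + 1·1 = 4.

4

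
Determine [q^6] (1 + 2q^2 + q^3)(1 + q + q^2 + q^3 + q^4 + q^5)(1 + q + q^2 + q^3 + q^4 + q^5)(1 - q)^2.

-2

(1 + 2q^2 + q^3) has coefficients 1,0,2,1 for degrees 0…3.
(1 + q + q^2 + q^3 + q^4 + q^5) has coefficients 1,1,1,1,1,1,0 for degrees 0…6.
Multiplying by (1 + q + q^2 + q^3 + q^4 + q^5) gives running coefficients 1,2,3,4,5,6,5 for degrees 0…6.
Finally multiplying by (1 - q)^2, the product of all factors after the first has coefficients 1,0,0,0,0,0,-2 for degrees 0…6.
[q^6] = 1·(-2) + 2·0 + 1·0 = -2.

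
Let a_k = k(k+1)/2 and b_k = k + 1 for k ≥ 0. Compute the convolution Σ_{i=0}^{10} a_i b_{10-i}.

The convolution is the x^10 coefficient of A(x)B(x).
Σ = 0·11 + 1·10 + 3·9 + 6·8 + 10·7 + 15·6 + 21·5 + 28·4 + 36·3 + 45·2 + 55·1 = 715.

715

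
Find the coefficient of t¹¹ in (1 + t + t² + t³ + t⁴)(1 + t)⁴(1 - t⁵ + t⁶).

4

(1 + t + t² + t³ + t⁴) has coefficients 1,1,1,1,1 for degrees 0…4.
(1 + t)⁴ has coefficients 1,4,6,4,1,0,0,0,0,0,0,0 for degrees 0…11.
Finally multiplying by (1 - t⁵ + t⁶), the product of all factors after the first has coefficients 1,4,6,4,1,-1,-3,-2,2,3,1,0 for degrees 0…11.
[t¹¹] = 1·0 + 1·1 + 1·3 + 1·2 + 1·(-2) = 4.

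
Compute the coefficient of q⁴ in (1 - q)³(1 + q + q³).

-4

(1 - q)³ has coefficients 1,-3,3,-1 for degrees 0…3.
(1 + q + q³) has coefficients 1,1,0,1,0 for degrees 0…4.
[q⁴] = 1·0 − 3·1 + 3·0 − 1·1 = -4.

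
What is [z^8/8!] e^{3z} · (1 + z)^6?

The EGF product rule gives c_8 = Σ_{k_1+k_2=8} C(8; k_1,k_2) · ∏ g_i(k_i), where e^{3z} gives (3)^k; (1+z)^6 gives the falling factorial (6)_k.
g_1(k) for k = 0…8: 1, 3, 9, 27, 81, 243, 729, 2187, 6561.
g_2(k) for k = 0…8: 1, 6, 30, 120, 360, 720, 720, 0, 0.
c_8 = Σ_k C(8,k)·g_1(k)·g_2(8−k) = 28·9·720 + 56·27·720 + 70·81·360 + 56·243·120 + 28·729·30 + 8·2187·6 + 1·6561·1 = 181440 + 1088640 + 2041200 + 1632960 + 612360 + 104976 + 6561 = 5668137.

5668137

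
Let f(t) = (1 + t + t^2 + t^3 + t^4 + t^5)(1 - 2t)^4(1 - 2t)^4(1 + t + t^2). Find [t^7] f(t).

(1 + t + t^2 + t^3 + t^4 + t^5) has coefficients 1,1,1,1,1,1 for degrees 0…5.
(1 - 2t)^4 has coefficients 1,-8,24,-32,16,0,0,0 for degrees 0…7.
Multiplying by (1 - 2t)^4 gives running coefficients 1,-16,112,-448,1120,-1792,1792,-1024 for degrees 0…7.
Finally multiplying by (1 + t + t^2), the product of all factors after the first has coefficients 1,-15,97,-352,784,-1120,1120,-1024 for degrees 0…7.
[t^7] = 1·(-1024) + 1·1120 + 1·(-1120) + 1·784 + 1·(-352) + 1·97 = -495.

-495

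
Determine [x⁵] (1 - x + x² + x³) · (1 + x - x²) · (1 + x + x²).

2

(1 - x + x² + x³) has coefficients 1,-1,1,1 for degrees 0…3.
(1 + x - x²) has coefficients 1,1,-1,0,0,0 for degrees 0…5.
Finally multiplying by (1 + x + x²), the product of all factors after the first has coefficients 1,2,1,0,-1,0 for degrees 0…5.
[x⁵] = 1·0 − 1·(-1) + 1·0 + 1·1 = 2.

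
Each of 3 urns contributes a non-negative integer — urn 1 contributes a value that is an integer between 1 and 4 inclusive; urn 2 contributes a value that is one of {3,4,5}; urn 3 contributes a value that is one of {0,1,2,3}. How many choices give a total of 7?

The generating function for the choices is (q + q² + q³ + q⁴)·(q³ + q⁴ + q⁵)·(1 + q + q² + q³); the count is [q⁷].
(q + q² + q³ + q⁴) has coefficients 0,1,1,1,1 for degrees 0…4.
(q³ + q⁴ + q⁵) has coefficients 0,0,0,1,1,1,0,0 for degrees 0…7.
Finally multiplying by (1 + q + q² + q³), the product of all factors after the first has coefficients 0,0,0,1,2,3,3,2 for degrees 0…7.
[q⁷] = 1·3 + 1·3 + 1·2 + 1·1 = 9.

9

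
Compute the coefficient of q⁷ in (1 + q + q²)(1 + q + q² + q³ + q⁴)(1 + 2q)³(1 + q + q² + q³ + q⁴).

(1 + q + q²) has coefficients 1,1,1 for degrees 0…2.
(1 + q + q² + q³ + q⁴) has coefficients 1,1,1,1,1,0,0,0 for degrees 0…7.
Multiplying by (1 + 2q)³ gives running coefficients 1,7,19,27,27,26,20,8 for degrees 0…7.
Finally multiplying by (1 + q + q² + q³ + q⁴), the product of all factors after the first has coefficients 1,8,27,54,81,106,119,108 for degrees 0…7.
[q⁷] = 1·108 + 1·119 + 1·106 = 333.

333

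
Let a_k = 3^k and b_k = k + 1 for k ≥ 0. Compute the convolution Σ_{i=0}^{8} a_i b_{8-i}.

14757

The convolution is the x^8 coefficient of A(x)B(x).
Σ = 1·9 + 3·8 + 9·7 + 27·6 + 81·5 + 243·4 + 729·3 + 2187·2 + 6561·1 = 14757.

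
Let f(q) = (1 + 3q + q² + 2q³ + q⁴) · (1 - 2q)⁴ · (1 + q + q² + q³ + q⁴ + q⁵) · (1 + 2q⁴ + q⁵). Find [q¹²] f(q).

34

(1 + 3q + q² + 2q³ + q⁴) has coefficients 1,3,1,2,1 for degrees 0…4.
(1 - 2q)⁴ has coefficients 1,-8,24,-32,16,0,0,0,0,0,0,0,0 for degrees 0…12.
Multiplying by (1 + q + q² + q³ + q⁴ + q⁵) gives running coefficients 1,-7,17,-15,1,1,0,8,-16,16,0,0,0 for degrees 0…12.
Finally multiplying by (1 + 2q⁴ + q⁵), the product of all factors after the first has coefficients 1,-7,17,-15,3,-12,27,-5,-29,19,1,16,-24 for degrees 0…12.
[q¹²] = 1·(-24) + 3·16 + 1·1 + 2·19 + 1·(-29) = 34.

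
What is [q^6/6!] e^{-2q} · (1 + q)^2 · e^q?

The EGF product rule gives c_6 = Σ_{k_1+k_2+k_3=6} C(6; k_1,k_2,k_3) · ∏ g_i(k_i), where e^{-2q} gives (-2)^k; (1+q)^2 gives the falling factorial (2)_k; e^q gives (1)^k.
g_1(k) for k = 0…6: 1, -2, 4, -8, 16, -32, 64.
g_2(k) for k = 0…6: 1, 2, 2, 0, 0, 0, 0.
g_3(k) for k = 0…6: 1, 1, 1, 1, 1, 1, 1.
First combine the last two factors: h(k) = Σ_j C(k,j)·g_2(j)·g_3(k−j) for k = 0…6: 1, 3, 7, 13, 21, 31, 43.
c_6 = Σ_k C(6,k)·g_1(k)·h(6−k) = 1·1·43 + 6·(-2)·31 + 15·4·21 + 20·(-8)·13 + 15·16·7 + 6·(-32)·3 + 1·64·1 = 43 − 372 + 1260 − 2080 + 1680 − 576 + 64 = 19.

19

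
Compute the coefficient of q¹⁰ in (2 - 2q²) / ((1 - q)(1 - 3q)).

157464

The denominator gives the recurrence a_n = 4a_(n−1) − 3a_(n−2) for n ≥ 3; the numerator fixes a_0 = 2, a_1 = 8, a_2 = 24.
Iterating: 2, 8, 24, 72, 216, 648, 1944, 5832, 17496, 52488, 157464, so a_10 = 157464.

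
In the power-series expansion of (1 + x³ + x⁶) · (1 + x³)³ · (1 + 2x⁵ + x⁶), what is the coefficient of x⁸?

8

(1 + x³ + x⁶) has coefficients 1,0,0,1,0,0,1 for degrees 0…6.
(1 + x³)³ has coefficients 1,0,0,3,0,0,3,0,0 for degrees 0…8.
Finally multiplying by (1 + 2x⁵ + x⁶), the product of all factors after the first has coefficients 1,0,0,3,0,2,4,0,6 for degrees 0…8.
[x⁸] = 1·6 + 1·2 + 1·0 = 8.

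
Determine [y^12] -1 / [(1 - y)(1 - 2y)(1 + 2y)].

Partial fractions give a closed form: a_n = (1/3)·1^n + (-1)·2^n + (-1/3)·(-2)^n.
At n = 12: a_12 = -5461.

-5461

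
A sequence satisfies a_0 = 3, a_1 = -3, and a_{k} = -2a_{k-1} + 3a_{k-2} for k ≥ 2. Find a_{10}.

The ordinary generating function has denominator 1 + 2x - 3x^2.
Iterating the recurrence: a_0,…,a_{10} = 3, -3, 15, -39, 123, -363, 1095, -3279, 9843, -29523, 88575.

88575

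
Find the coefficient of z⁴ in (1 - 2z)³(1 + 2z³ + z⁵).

(1 - 2z)³ has coefficients 1,-6,12,-8 for degrees 0…3.
(1 + 2z³ + z⁵) has coefficients 1,0,0,2,0 for degrees 0…4.
[z⁴] = 1·0 − 6·2 + 12·0 − 8·0 = -12.

-12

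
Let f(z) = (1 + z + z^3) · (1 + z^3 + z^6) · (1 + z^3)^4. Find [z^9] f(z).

(1 + z + z^3) has coefficients 1,1,0,1 for degrees 0…3.
(1 + z^3 + z^6) has coefficients 1,0,0,1,0,0,1,0,0,0 for degrees 0…9.
Finally multiplying by (1 + z^3)^4, the product of all factors after the first has coefficients 1,0,0,5,0,0,11,0,0,14 for degrees 0…9.
[z^9] = 1·14 + 1·0 + 1·11 = 25.

25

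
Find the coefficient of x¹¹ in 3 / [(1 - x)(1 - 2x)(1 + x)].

Partial fractions give a closed form: a_n = (-3/2)·1^n + (4)·2^n + (1/2)·(-1)^n.
At n = 11: a_11 = 8190.

8190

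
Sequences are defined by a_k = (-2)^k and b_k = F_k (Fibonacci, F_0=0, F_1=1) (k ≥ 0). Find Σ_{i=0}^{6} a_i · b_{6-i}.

-22

This is [x^6] in the product of the two ordinary generating functions.
Σ = 1·8 − 2·5 + 4·3 − 8·2 + 16·1 − 32·1 + 64·0 = -22.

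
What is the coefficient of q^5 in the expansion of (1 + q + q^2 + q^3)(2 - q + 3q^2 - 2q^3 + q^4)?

2

(1 + q + q^2 + q^3) has coefficients 1,1,1,1 for degrees 0…3.
(2 - q + 3q^2 - 2q^3 + q^4) has coefficients 2,-1,3,-2,1,0 for degrees 0…5.
[q^5] = 1·0 + 1·1 + 1·(-2) + 1·3 = 2.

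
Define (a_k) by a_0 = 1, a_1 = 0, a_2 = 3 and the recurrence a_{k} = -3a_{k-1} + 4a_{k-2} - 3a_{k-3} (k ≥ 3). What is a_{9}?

The ordinary generating function has denominator 1 + 3x - 4x^2 + 3x^3.
Iterating the recurrence: a_0,…,a_{9} = 1, 0, 3, -12, 48, -201, 831, -3441, 14250, -59007.

-59007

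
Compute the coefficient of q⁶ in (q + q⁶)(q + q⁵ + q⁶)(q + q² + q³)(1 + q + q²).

2

(q + q⁶) has coefficients 0,1,0,0,0,0,1 for degrees 0…6.
(q + q⁵ + q⁶) has coefficients 0,1,0,0,0,1,1 for degrees 0…6.
Multiplying by (q + q² + q³) gives running coefficients 0,0,1,1,1,0,1 for degrees 0…6.
Finally multiplying by (1 + q + q²), the product of all factors after the first has coefficients 0,0,1,2,3,2,2 for degrees 0…6.
[q⁶] = 1·2 + 1·0 = 2.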